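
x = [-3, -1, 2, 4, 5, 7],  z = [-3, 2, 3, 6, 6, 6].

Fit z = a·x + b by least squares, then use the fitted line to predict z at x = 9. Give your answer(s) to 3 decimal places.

ẑ = 9.159

Normal-equation sums: Σx·x = 104, Σx = 14, Σ1 = 6.
Right-hand side: Σx·z = 109, Σz = 20.
AᵀA·[a, b]ᵀ = Aᵀz becomes [[104, 14]; [14, 6]]·[a, b]ᵀ = [109, 20]ᵀ.
det = 104·6 − 14² = 428.
a = (109·6 − 14·20)/428 = 187/214; b = (104·20 − 14·109)/428 = 277/214.
At x = 9: ẑ = (187/214)·(9) + (277/214)·(1) = 980/107.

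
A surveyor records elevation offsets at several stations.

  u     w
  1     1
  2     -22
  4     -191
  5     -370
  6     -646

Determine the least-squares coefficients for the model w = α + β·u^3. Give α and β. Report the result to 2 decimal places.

α = 2.85, β = -3.00

With design matrix M, MᵀM = [[5, 414]; [414, 66442]] and Mᵀw = [-1228, -198185]ᵀ.
det = 5·66442 − 414² = 160814.
α = ((-1228)·66442 − 414·(-198185))/160814 = 228907/80407; β = (5·(-198185) − 414·(-1228))/160814 = -482533/160814.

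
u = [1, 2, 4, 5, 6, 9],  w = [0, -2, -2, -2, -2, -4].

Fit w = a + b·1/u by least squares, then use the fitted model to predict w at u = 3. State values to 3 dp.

From the data, Σ1 = 6, Σ1/u = 401/180, Σ1/u·1/u = 45121/32400.
Right-hand side: Σw = -12, Σ1/u·w = -241/90.
Normal equations: [[6, 401/180]; [401/180, 45121/32400]]·[a, b]ᵀ = [-12, -241/90]ᵀ.
Eliminating b: (45121/32400)·(row 1) − (401/180)·(row 2) gives (4397/1296)·a = (45121/32400)·(-12) − (401/180)·(-241/90) = -34817/3240, so a = -69634/21985.
Then b = ((-241/90) − (401/180)·(-69634/21985))/(45121/32400) = 13824/4397.
At u = 3: ŵ = (-69634/21985)·(1) + (13824/4397)·(1/3) = -46594/21985.

ŵ = -2.119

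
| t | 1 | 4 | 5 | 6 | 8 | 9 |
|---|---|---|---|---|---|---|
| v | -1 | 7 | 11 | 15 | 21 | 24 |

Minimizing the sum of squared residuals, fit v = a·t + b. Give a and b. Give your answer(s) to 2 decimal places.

Sums needed: Σt·t = 223, Σt = 33, Σ1 = 6.
For Mᵀv: Σt·v = 556, Σv = 77.
Normal equations: [[223, 33]; [33, 6]]·[a, b]ᵀ = [556, 77]ᵀ.
Δ = 223·6 − 33² = 249.
a = (556·6 − 33·77)/249 = 265/83; b = (223·77 − 33·556)/249 = -1177/249.

a = 3.19, b = -4.73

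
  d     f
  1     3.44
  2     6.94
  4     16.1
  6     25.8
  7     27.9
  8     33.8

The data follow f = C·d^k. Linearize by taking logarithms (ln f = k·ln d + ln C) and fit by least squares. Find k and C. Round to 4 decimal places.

k = 1.1085, C = 3.3746

Linearized form: ln f = k·ln d + ln C. From the 6 transformed points,
Σln d = 7.8966, Σ(ln d)² = 13.7233, Σln f = 16.0511, Σln d·ln f = 24.8168.
Equations: 13.7233·k + 7.8966·ln C = 24.8168;  7.8966·k + 6·ln C = 16.0511.
Slope k = (n·Σln d·ln f − Σln d·Σln f)/(n·Σ(ln d)² − (Σln d)²) = (6·24.8168 − 7.8966·16.0511)/19.9843 = 1.10851; ln C = (Σln f − k·Σln d)/n = 1.21628, so C = exp(1.21628) = 3.37461.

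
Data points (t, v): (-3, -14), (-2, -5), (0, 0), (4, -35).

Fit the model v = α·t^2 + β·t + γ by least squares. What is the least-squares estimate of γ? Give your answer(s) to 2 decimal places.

γ = 0.16

Setting ∂/∂α … = 0 gives: 353·α + 29·β + 29·γ = -706;  29·α + 29·β + (-1)·γ = -88;  29·α + (-1)·β + 4·γ = -54.
Row-reducing yields α = -715/372, β = -2059/1860, γ = 49/310.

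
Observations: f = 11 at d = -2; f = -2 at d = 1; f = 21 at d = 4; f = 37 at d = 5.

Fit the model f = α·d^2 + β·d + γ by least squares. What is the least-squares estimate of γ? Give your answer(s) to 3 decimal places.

Compute the Gram sums: Σd^2·d^2 = 898, Σd^2·d = 182, Σd^2 = 46, Σd·d = 46, Σd = 8, Σ1 = 4.
For Mᵀf: Σd^2·f = 1303, Σd·f = 245, Σf = 67.
Normal equations: [[898, 182, 46]; [182, 46, 8]; [46, 8, 4]]·[α, β, γ]ᵀ = [1303, 245, 67]ᵀ.
Inverting the 3×3 Gram matrix, [α, β, γ]ᵀ = [133/66, -129/55, -26/15]ᵀ.

γ = -1.733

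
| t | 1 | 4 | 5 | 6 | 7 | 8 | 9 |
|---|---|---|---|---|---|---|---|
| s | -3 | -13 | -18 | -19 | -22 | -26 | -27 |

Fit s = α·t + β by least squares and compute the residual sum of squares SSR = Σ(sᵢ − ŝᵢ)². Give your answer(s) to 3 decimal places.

SSR = 6.737

From the data, Σt·t = 272, Σt = 40, Σ1 = 7.
Right-hand side: Σt·s = -864, Σs = -128.
Δ = 272·7 − 40² = 304.
α = ((-864)·7 − 40·(-128))/304 = -58/19; β = (272·(-128) − 40·(-864))/304 = -16/19.
Residuals: 17/19, 1/19, -36/19, 3/19, 4/19, -14/19, 25/19; SSR = 128/19.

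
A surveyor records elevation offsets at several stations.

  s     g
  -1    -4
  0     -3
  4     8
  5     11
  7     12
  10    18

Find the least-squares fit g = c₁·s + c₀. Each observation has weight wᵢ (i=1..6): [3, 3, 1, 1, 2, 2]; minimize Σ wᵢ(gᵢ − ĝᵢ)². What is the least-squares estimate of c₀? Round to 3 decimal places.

c₀ = -2.094

Normal-equation sums: Σwᵢ·s·s = 342, Σwᵢ·s = 40, Σwᵢ·1 = 12.
Right-hand side: Σwᵢ·s·g = 627, Σwᵢ·g = 58.
Eliminating c₀: 12·(row 1) − 40·(row 2) gives 2504·c₁ = 12·627 − 40·58 = 5204, so c₁ = 1301/626.
Then c₀ = (58 − 40·(1301/626))/12 = -1311/626.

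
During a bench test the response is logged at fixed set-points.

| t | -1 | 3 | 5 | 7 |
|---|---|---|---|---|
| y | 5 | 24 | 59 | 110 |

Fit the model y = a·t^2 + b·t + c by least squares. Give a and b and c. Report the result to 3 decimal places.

a = 2.085, b = 0.627, c = 3.515

Normal-equation sums: Σt^2·t^2 = 3108, Σt^2·t = 494, Σt^2 = 84, Σt·t = 84, Σt = 14, Σ1 = 4.
Right-hand side: Σt^2·y = 7086, Σt·y = 1132, Σy = 198.
So MᵀM·[a, b, c]ᵀ = Mᵀy: [[3108, 494, 84]; [494, 84, 14]; [84, 14, 4]]·[a, b, c]ᵀ = [7086, 1132, 198]ᵀ.
Inverting the 3×3 Gram matrix, [a, b, c]ᵀ = [367/176, 69/110, 3093/880]ᵀ.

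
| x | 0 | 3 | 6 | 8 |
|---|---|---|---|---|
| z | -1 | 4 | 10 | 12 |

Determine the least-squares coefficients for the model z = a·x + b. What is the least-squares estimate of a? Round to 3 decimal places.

The normal system MᵀM·[a, b]ᵀ = Mᵀz is [[109, 17]; [17, 4]]·[a, b]ᵀ = [168, 25]ᵀ.
det = 109·4 − 17² = 147.
a = (168·4 − 17·25)/147 = 247/147; b = (109·25 − 17·168)/147 = -131/147.

a = 1.680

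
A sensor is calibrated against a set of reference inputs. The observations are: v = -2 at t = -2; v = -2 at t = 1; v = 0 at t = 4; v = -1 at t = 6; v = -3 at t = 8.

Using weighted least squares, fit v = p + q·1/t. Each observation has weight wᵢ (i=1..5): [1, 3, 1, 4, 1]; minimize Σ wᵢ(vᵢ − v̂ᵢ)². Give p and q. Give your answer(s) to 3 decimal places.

Entries of AᵀWA: Σwᵢ·1 = 10, Σwᵢ·1/t = 85/24, Σwᵢ·1/t·1/t = 1981/576.
Right-hand side: Σwᵢ·v = -15, Σwᵢ·1/t·v = -145/24.
det = 10·(1981/576) − (85/24)² = 4195/192.
p = ((-15)·(1981/576) − (85/24)·(-145/24))/(4195/192) = -3478/2517; q = (10·(-145/24) − (85/24)·(-15))/(4195/192) = -280/839.

p = -1.382, q = -0.334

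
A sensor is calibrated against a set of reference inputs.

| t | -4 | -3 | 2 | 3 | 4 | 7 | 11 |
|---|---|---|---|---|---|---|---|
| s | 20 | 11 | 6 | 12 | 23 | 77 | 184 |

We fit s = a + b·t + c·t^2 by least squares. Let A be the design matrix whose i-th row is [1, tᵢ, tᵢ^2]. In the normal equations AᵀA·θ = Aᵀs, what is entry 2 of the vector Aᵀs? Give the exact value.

Entry 2 ↔ basis t, so (Aᵀs)_{2} = Σᵢ (t)·sᵢ = (-4)·(20) + (-3)·(11) + (2)·(6) + (3)·(12) + (4)·(23) + (7)·(77) + (11)·(184) = 2590.

2590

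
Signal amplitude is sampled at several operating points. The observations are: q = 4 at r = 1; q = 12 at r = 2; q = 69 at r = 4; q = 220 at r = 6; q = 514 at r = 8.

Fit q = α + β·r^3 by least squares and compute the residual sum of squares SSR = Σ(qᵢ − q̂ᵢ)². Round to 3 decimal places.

SSR = 2.977

Entries of XᵀX: Σ1 = 5, Σr^3 = 801, Σr^3·r^3 = 312961.
And Σq = 819, Σr^3·q = 315204.
So XᵀX·[α, β]ᵀ = Xᵀq: [[5, 801]; [801, 312961]]·[α, β]ᵀ = [819, 315204]ᵀ.
Determinant 5·312961 − 801² = 923204.
α = (819·312961 − 801·315204)/923204 = 3836655/923204; β = (5·315204 − 801·819)/923204 = 920001/923204.
Residuals: -265960/230801, -118215/923204, 984357/923204, 548009/923204, -350311/923204; SSR = 2748819/923204.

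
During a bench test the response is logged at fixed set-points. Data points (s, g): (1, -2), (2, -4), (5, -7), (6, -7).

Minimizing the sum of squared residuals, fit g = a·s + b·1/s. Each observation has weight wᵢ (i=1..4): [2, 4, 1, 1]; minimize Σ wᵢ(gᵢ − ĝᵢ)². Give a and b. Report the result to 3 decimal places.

With design matrix M, MᵀWM = [[79, 8]; [8, 2761/900]] and MᵀWg = [-113, -437/30]ᵀ.
Eliminating b: (2761/900)·(row 1) − 8·(row 2) gives (160519/900)·a = (2761/900)·(-113) − 8·(-437/30) = -207113/900, so a = -207113/160519.
Then b = ((-437/30) − 8·(-207113/160519))/(2761/900) = -222090/160519.

a = -1.290, b = -1.384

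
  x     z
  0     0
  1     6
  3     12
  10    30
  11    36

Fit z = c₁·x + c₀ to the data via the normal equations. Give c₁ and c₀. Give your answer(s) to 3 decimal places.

From the data, Σx·x = 231, Σx = 25, Σ1 = 5.
Moment sums: Σx·z = 738, Σz = 84.
So AᵀA·[c₁, c₀]ᵀ = Aᵀz: [[231, 25]; [25, 5]]·[c₁, c₀]ᵀ = [738, 84]ᵀ.
Determinant 231·5 − 25² = 530.
c₁ = (738·5 − 25·84)/530 = 3; c₀ = (231·84 − 25·738)/530 = 9/5.

c₁ = 3.000, c₀ = 1.800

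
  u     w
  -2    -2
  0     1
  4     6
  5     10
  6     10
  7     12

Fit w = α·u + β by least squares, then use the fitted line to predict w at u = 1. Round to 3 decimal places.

The normal system MᵀM·[α, β]ᵀ = Mᵀw is [[130, 20]; [20, 6]]·[α, β]ᵀ = [222, 37]ᵀ.
Eliminating β: 6·(row 1) − 20·(row 2) gives 380·α = 6·222 − 20·37 = 592, so α = 148/95.
Then β = (37 − 20·(148/95))/6 = 37/38.
At u = 1: ŵ = (148/95)·(1) + (37/38)·(1) = 481/190.

ŵ = 2.532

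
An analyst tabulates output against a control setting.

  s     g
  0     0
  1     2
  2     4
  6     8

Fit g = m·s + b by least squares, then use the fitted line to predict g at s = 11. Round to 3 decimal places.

ĝ = 14.675

Entries of XᵀX: Σs·s = 41, Σs = 9, Σ1 = 4.
For Xᵀg: Σs·g = 58, Σg = 14.
So XᵀX·[m, b]ᵀ = Xᵀg: [[41, 9]; [9, 4]]·[m, b]ᵀ = [58, 14]ᵀ.
Eliminating b: 4·(row 1) − 9·(row 2) gives 83·m = 4·58 − 9·14 = 106, so m = 106/83.
Then b = (14 − 9·(106/83))/4 = 52/83.
At s = 11: ĝ = (106/83)·(11) + (52/83)·(1) = 1218/83.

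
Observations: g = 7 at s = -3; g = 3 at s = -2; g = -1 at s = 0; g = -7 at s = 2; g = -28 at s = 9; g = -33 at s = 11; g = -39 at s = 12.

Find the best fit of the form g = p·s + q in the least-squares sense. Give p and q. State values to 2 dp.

Setting ∂/∂p … = 0 gives: 363·p + 29·q = -1124;  29·p + 7·q = -98.
(Σs·s = 363, Σs = 29, Σ1 = 7, Σs·g = -1124, Σg = -98.)
Determinant 363·7 − 29² = 1700.
p = ((-1124)·7 − 29·(-98))/1700 = -2513/850; q = (363·(-98) − 29·(-1124))/1700 = -1489/850.

p = -2.96, q = -1.75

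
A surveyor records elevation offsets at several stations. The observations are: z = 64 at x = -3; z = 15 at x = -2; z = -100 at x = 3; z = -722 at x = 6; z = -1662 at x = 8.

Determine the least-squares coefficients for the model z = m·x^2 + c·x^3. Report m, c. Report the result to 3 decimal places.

m = -2.069, c = -2.989

From the data, Σx^2·x^2 = 5570, Σx^2·x^3 = 40512, Σx^3·x^3 = 310322.
For Aᵀz: Σx^2·z = -132624, Σx^3·z = -1011444.
So AᵀA·[m, c]ᵀ = Aᵀz: [[5570, 40512]; [40512, 310322]]·[m, c]ᵀ = [-132624, -1011444]ᵀ.
Δ = 5570·310322 − 40512² = 87271396.
m = ((-132624)·310322 − 40512·(-1011444))/87271396 = -45131400/21817849; c = (5570·(-1011444) − 40512·(-132624))/87271396 = -65219898/21817849.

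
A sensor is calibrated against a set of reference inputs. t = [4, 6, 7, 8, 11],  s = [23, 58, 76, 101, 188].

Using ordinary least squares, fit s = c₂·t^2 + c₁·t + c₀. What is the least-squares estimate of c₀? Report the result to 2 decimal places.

c₀ = -10.15

Sums needed: Σt^2·t^2 = 22690, Σt^2·t = 2466, Σt^2 = 286, Σt·t = 286, Σt = 36, Σ1 = 5.
For Xᵀs: Σt^2·s = 35392, Σt·s = 3848, Σs = 446.
XᵀX·[c₂, c₁, c₀]ᵀ = Xᵀs becomes [[22690, 2466, 286]; [2466, 286, 36]; [286, 36, 5]]·[c₂, c₁, c₀]ᵀ = [35392, 3848, 446]ᵀ.
Row-reducing yields c₂ = 3597/2612, c₁ = 7465/2612, c₀ = -13253/1306.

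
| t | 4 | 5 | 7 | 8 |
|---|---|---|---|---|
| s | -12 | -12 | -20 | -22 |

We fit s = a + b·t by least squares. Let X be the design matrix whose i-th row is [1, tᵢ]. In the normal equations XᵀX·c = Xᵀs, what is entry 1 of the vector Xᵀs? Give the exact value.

-66

Entry 1 ↔ basis 1, so (Xᵀs)_{1} = Σᵢ sᵢ = (1)·(-12) + (1)·(-12) + (1)·(-20) + (1)·(-22) = -66.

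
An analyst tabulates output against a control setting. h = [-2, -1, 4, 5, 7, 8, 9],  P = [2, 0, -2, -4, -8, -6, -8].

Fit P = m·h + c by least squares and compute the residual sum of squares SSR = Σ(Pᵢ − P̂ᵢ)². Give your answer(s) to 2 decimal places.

With design matrix X, XᵀX = [[240, 30]; [30, 7]] and XᵀP = [-208, -26]ᵀ.
det = 240·7 − 30² = 780.
m = ((-208)·7 − 30·(-26))/780 = -13/15; c = (240·(-26) − 30·(-208))/780 = 0.
Residuals: 4/15, -13/15, 22/15, 1/3, -29/15, 14/15, -1/5; SSR = 116/15.

SSR = 7.73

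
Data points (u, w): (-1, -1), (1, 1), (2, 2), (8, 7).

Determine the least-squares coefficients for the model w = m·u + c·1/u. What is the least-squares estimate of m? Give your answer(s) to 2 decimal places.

m = 0.88

Forming AᵀA = [[70, 4]; [4, 145/64]] and Aᵀw = [62, 31/8]ᵀ gives AᵀA·[m, c]ᵀ = Aᵀw.
det = 70·(145/64) − 4² = 4563/32.
m = (62·(145/64) − 4·(31/8))/(4563/32) = 1333/1521; c = (70·(31/8) − 4·62)/(4563/32) = 248/1521.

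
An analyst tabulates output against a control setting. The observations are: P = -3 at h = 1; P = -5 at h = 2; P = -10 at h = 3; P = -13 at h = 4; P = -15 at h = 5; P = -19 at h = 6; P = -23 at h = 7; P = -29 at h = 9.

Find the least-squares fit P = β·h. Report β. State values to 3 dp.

Entries of MᵀM: Σh·h = 221.
And Σh·P = -706.
MᵀM·[β]ᵀ = MᵀP becomes [[221]]·[β]ᵀ = [-706]ᵀ.
β = (-706)/221 = -3.19457.

β = -3.195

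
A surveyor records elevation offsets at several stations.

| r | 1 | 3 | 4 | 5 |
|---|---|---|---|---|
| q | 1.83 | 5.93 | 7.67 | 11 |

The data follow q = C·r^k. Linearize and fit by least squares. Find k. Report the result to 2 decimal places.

k = 1.09

Taking logs, ln q = k·ln r + ln C, so regress ln q on ln r.
XᵀX = [[5.7191, 4.0943]; [4.0943, 4]], rhs = [8.6391, 6.8196]ᵀ  (here Σln r = 4.0943, Σ(ln r)² = 5.7191, Σln q = 6.8196, Σln r·ln q = 8.6391).
Δ = 5.7191·4 − (4.0943)² = 6.1125; k = (8.6391·4 − 4.0943·6.8196)/6.1125 = 1.08547, ln C = (5.7191·6.8196 − 4.0943·8.6391)/6.1125 = 0.59382.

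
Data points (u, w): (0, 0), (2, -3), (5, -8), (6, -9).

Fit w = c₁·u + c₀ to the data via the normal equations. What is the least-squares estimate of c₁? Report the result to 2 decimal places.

c₁ = -1.54

Normal-equation sums: Σu·u = 65, Σu = 13, Σ1 = 4.
Moment sums: Σu·w = -100, Σw = -20.
Eliminating c₀: 4·(row 1) − 13·(row 2) gives 91·c₁ = 4·(-100) − 13·(-20) = -140, so c₁ = -20/13.
Then c₀ = ((-20) − 13·(-20/13))/4 = 0.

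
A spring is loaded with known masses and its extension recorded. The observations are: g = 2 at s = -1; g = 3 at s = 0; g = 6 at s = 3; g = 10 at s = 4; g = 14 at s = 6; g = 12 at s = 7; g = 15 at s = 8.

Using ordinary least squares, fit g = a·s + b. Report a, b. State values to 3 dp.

a = 1.480, b = 3.149

Compute the Gram sums: Σs·s = 175, Σs = 27, Σ1 = 7.
Right-hand side: Σs·g = 344, Σg = 62.
MᵀM·[a, b]ᵀ = Mᵀg becomes [[175, 27]; [27, 7]]·[a, b]ᵀ = [344, 62]ᵀ.
Determinant 175·7 − 27² = 496.
a = (344·7 − 27·62)/496 = 367/248; b = (175·62 − 27·344)/496 = 781/248.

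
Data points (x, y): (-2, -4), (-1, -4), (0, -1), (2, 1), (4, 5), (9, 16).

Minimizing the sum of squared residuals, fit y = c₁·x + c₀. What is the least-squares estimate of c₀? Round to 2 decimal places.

From the data, Σx·x = 106, Σx = 12, Σ1 = 6.
Right-hand side: Σx·y = 178, Σy = 13.
MᵀM·[c₁, c₀]ᵀ = Mᵀy becomes [[106, 12]; [12, 6]]·[c₁, c₀]ᵀ = [178, 13]ᵀ.
det = 106·6 − 12² = 492.
c₁ = (178·6 − 12·13)/492 = 76/41; c₀ = (106·13 − 12·178)/492 = -379/246.

c₀ = -1.54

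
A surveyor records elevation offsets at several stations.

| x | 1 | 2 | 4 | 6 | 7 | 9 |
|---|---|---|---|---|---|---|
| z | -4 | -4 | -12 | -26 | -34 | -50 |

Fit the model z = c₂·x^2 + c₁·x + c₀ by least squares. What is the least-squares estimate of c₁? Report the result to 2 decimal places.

c₁ = -0.95

With design matrix M, MᵀM = [[10531, 1361, 187]; [1361, 187, 29]; [187, 29, 6]] and Mᵀz = [-6864, -904, -130]ᵀ.
Row-reducing yields c₂ = -1066/2109, c₁ = -2008/2109, c₀ = -922/703.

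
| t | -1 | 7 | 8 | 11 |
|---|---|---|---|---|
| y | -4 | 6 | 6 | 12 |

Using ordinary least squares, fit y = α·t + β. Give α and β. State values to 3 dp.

α = 1.283, β = -3.016

Forming MᵀM = [[235, 25]; [25, 4]] and Mᵀy = [226, 20]ᵀ gives MᵀM·[α, β]ᵀ = Mᵀy.
Eliminating β: 4·(row 1) − 25·(row 2) gives 315·α = 4·226 − 25·20 = 404, so α = 404/315.
Then β = (20 − 25·(404/315))/4 = -190/63.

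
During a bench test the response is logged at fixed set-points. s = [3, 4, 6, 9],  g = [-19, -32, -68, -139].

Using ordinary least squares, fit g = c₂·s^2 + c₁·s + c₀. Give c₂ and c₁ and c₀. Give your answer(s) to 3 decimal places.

c₂ = -1.242, c₁ = -5.152, c₀ = 7.939

Normal-equation sums: Σs^2·s^2 = 8194, Σs^2·s = 1036, Σs^2 = 142, Σs·s = 142, Σs = 22, Σ1 = 4.
Moment sums: Σs^2·g = -14390, Σs·g = -1844, Σg = -258.
Solving the 3×3 system (Gaussian elimination) gives c₂ = -41/33, c₁ = -170/33, c₀ = 262/33.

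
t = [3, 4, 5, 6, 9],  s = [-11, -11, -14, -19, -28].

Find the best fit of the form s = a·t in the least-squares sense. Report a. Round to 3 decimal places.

a = -3.072

Forming MᵀM = [[167]] and Mᵀs = [-513]ᵀ gives MᵀM·[a]ᵀ = Mᵀs.
Hence a = -513 / 167 ≈ -3.07186.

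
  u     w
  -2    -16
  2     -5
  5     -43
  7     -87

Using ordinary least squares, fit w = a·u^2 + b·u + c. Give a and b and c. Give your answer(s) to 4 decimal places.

Forming AᵀA = [[3058, 468, 82]; [468, 82, 12]; [82, 12, 4]] and Aᵀw = [-5422, -802, -151]ᵀ gives AᵀA·[a, b, c]ᵀ = Aᵀw.
Solving the 3×3 system (Gaussian elimination) gives a = -9847/4686, b = 1995/781, c = -10943/4686.

a = -2.1014, b = 2.5544, c = -2.3353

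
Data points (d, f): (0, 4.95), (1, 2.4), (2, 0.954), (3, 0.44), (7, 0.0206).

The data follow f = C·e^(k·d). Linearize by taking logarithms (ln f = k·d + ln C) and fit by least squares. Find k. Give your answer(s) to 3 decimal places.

Linearized form: ln f = k·d + ln C. From the 5 transformed points,
XᵀX = [[63.0000, 13.0000]; [13.0000, 5]], rhs = [-28.8589, -2.2757]ᵀ  (here Σd = 13.0000, Σ(d)² = 63.0000, Σln f = -2.2757, Σd·ln f = -28.8589).
Solving (det = 146.0000): k = -0.78569, ln C = 1.58766.

k = -0.786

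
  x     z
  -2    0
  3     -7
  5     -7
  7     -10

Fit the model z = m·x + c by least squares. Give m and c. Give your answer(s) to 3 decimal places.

m = -1.073, c = -2.514

The normal system MᵀM·[m, c]ᵀ = Mᵀz is [[87, 13]; [13, 4]]·[m, c]ᵀ = [-126, -24]ᵀ.
det = 87·4 − 13² = 179.
m = ((-126)·4 − 13·(-24))/179 = -192/179; c = (87·(-24) − 13·(-126))/179 = -450/179.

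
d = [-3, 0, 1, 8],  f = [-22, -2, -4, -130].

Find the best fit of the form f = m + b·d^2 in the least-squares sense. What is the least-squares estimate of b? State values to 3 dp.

b = -1.993

Compute the Gram sums: Σ1 = 4, Σd^2 = 74, Σd^2·d^2 = 4178.
Right-hand side: Σf = -158, Σd^2·f = -8522.
So AᵀA·[m, b]ᵀ = Aᵀf: [[4, 74]; [74, 4178]]·[m, b]ᵀ = [-158, -8522]ᵀ.
Δ = 4·4178 − 74² = 11236.
m = ((-158)·4178 − 74·(-8522))/11236 = -7374/2809; b = (4·(-8522) − 74·(-158))/11236 = -5599/2809.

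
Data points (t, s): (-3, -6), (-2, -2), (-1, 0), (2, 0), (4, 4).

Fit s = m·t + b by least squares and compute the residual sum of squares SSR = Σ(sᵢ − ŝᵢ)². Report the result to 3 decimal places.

From the data, Σt·t = 34, Σt = 0, Σ1 = 5.
Moment sums: Σt·s = 38, Σs = -4.
Normal equations: [[34, 0]; [0, 5]]·[m, b]ᵀ = [38, -4]ᵀ.
Δ = 34·5 − 0² = 170.
m = (38·5 − 0·(-4))/170 = 19/17; b = (34·(-4) − 0·38)/170 = -4/5.
Residuals: -157/85, 88/85, 163/85, -122/85, 28/85; SSR = 878/85.

SSR = 10.329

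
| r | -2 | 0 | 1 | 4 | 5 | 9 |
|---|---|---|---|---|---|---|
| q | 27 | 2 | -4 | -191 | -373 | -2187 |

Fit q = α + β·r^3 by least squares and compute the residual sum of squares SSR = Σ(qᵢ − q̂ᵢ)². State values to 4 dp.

SSR = 9.3831

From the data, Σ1 = 6, Σr^3 = 911, Σr^3·r^3 = 551227.
And Σq = -2726, Σr^3·q = -1653392.
Δ = 6·551227 − 911² = 2477441.
α = ((-2726)·551227 − 911·(-1653392))/2477441 = 3595310/2477441; β = (6·(-1653392) − 911·(-2726))/2477441 = -7436966/2477441.
Residuals: 3799869/2477441, 1359572/2477441, -6068108/2477441, -820717/2477441, 1939947/2477441, -210563/2477441; SSR = 23246036/2477441.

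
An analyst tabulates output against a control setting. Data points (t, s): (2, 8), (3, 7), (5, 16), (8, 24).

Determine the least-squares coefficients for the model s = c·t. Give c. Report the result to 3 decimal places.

c = 3.029

From the data, Σt·t = 102.
And Σt·s = 309.
Normal equations: [[102]]·[c]ᵀ = [309]ᵀ.
c = 309/102 = 3.02941.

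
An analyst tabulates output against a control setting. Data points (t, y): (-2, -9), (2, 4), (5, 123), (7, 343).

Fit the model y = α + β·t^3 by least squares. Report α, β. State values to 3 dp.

The normal system AᵀA·[α, β]ᵀ = Aᵀy is [[4, 468]; [468, 133402]]·[α, β]ᵀ = [461, 133128]ᵀ.
det = 4·133402 − 468² = 314584.
α = (461·133402 − 468·133128)/314584 = -402791/157292; β = (4·133128 − 468·461)/314584 = 79191/78646.

α = -2.561, β = 1.007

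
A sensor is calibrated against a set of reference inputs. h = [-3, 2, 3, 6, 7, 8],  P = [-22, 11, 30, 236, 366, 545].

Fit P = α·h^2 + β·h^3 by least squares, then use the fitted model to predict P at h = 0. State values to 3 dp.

Forming MᵀM = [[7971, 57383]; [57383, 427971]] and MᵀP = [61426, 457046]ᵀ gives MᵀM·[α, β]ᵀ = MᵀP.
Determinant 7971·427971 − 57383² = 118548152.
α = (61426·427971 − 57383·457046)/118548152 = 15469007/29637038; β = (7971·457046 − 57383·61426)/118548152 = 29576377/29637038.
At h = 0: P̂ = (15469007/29637038)·(0) + (29576377/29637038)·(0) = 0.

P̂ = 0.000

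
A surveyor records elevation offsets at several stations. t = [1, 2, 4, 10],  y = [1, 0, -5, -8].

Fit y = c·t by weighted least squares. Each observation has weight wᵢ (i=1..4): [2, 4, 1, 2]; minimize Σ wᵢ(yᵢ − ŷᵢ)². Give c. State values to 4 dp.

From the data, Σwᵢ·t·t = 234.
And Σwᵢ·t·y = -178.
Normal equations: [[234]]·[c]ᵀ = [-178]ᵀ.
c = (-178)/234 = -0.760684.

c = -0.7607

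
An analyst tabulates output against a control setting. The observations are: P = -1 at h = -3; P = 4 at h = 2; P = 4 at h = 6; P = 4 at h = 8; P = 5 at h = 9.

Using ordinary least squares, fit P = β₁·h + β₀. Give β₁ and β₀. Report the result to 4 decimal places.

From the data, Σh·h = 194, Σh = 22, Σ1 = 5.
And Σh·P = 112, ΣP = 16.
So AᵀA·[β₁, β₀]ᵀ = AᵀP: [[194, 22]; [22, 5]]·[β₁, β₀]ᵀ = [112, 16]ᵀ.
Determinant 194·5 − 22² = 486.
β₁ = (112·5 − 22·16)/486 = 104/243; β₀ = (194·16 − 22·112)/486 = 320/243.

β₁ = 0.4280, β₀ = 1.3169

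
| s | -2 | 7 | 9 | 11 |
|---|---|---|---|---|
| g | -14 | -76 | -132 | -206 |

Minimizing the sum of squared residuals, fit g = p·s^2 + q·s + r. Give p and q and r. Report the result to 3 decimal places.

p = -1.977, q = 3.046, r = -0.026

Forming AᵀA = [[23619, 2395, 255]; [2395, 255, 25]; [255, 25, 4]] and Aᵀg = [-39398, -3958, -428]ᵀ gives AᵀA·[p, q, r]ᵀ = Aᵀg.
Solving the 3×3 system (Gaussian elimination) gives p = -33631/17014, q = 259133/85070, r = -219/8507.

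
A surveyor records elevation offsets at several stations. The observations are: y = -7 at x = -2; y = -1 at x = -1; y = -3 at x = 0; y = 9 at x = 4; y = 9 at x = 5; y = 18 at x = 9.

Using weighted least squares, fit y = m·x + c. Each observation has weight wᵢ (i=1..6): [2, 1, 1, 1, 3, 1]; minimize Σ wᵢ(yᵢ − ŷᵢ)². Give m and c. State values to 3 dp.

With design matrix M, MᵀWM = [[181, 23]; [23, 9]] and MᵀWy = [362, 36]ᵀ.
Determinant 181·9 − 23² = 1100.
m = (362·9 − 23·36)/1100 = 243/110; c = (181·36 − 23·362)/1100 = -181/110.

m = 2.209, c = -1.645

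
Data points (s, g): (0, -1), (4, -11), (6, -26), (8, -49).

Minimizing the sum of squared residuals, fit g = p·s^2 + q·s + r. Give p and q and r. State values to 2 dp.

MᵀM·[p, q, r]ᵀ = Mᵀg reads: 5648·p + 792·q + 116·r = -4248;  792·p + 116·q + 18·r = -592;  116·p + 18·q + 4·r = -87.
(Σs^2·s^2 = 5648, Σs^2·s = 792, Σs^2 = 116, Σs·s = 116, Σs = 18, Σ1 = 4, Σs^2·g = -4248, Σs·g = -592, Σg = -87.)
Row-reducing yields p = -39/44, q = 61/55, r = -57/55.

p = -0.89, q = 1.11, r = -1.04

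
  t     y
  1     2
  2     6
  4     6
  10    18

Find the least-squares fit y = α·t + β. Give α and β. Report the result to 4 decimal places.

Compute the Gram sums: Σt·t = 121, Σt = 17, Σ1 = 4.
Moment sums: Σt·y = 218, Σy = 32.
MᵀM·[α, β]ᵀ = Mᵀy becomes [[121, 17]; [17, 4]]·[α, β]ᵀ = [218, 32]ᵀ.
Eliminating β: 4·(row 1) − 17·(row 2) gives 195·α = 4·218 − 17·32 = 328, so α = 328/195.
Then β = (32 − 17·(328/195))/4 = 166/195.

α = 1.6821, β = 0.8513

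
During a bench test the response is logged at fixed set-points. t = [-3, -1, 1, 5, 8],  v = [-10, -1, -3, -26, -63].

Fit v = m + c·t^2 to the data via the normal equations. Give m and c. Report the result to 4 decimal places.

Forming AᵀA = [[5, 100]; [100, 4804]] and Aᵀv = [-103, -4776]ᵀ gives AᵀA·[m, c]ᵀ = Aᵀv.
Eliminating c: 4804·(row 1) − 100·(row 2) gives 14020·m = 4804·(-103) − 100·(-4776) = -17212, so m = -4303/3505.
Then c = ((-4776) − 100·(-4303/3505))/4804 = -679/701.

m = -1.2277, c = -0.9686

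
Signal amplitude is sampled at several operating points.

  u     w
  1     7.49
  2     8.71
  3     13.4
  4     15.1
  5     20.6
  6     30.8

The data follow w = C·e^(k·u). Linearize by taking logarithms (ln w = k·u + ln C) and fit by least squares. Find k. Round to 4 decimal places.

k = 0.2792

Let Y = ln w. Fitting Y = k·u + ln C by least squares:
Σu = 21.0000, Σ(u)² = 91.0000, Σln w = 15.9408, Σu·ln w = 60.6786.
Equations: 91.0000·k + 21.0000·ln C = 60.6786;  21.0000·k + 6·ln C = 15.9408.
Slope k = (n·Σu·ln w − Σu·Σln w)/(n·Σ(u)² − (Σu)²) = (6·60.6786 − 21.0000·15.9408)/105.0000 = 0.27919; ln C = (Σln w − k·Σu)/n = 1.67964.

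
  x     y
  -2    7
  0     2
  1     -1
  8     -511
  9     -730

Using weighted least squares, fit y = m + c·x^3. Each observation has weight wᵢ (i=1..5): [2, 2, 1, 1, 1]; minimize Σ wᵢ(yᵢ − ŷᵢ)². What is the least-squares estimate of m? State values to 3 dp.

The normal system MᵀWM·[m, c]ᵀ = MᵀWy is [[7, 1226]; [1226, 793714]]·[m, c]ᵀ = [-1224, -793915]ᵀ.
Determinant 7·793714 − 1226² = 4052922.
m = ((-1224)·793714 − 1226·(-793915))/4052922 = 916927/2026461; c = (7·(-793915) − 1226·(-1224))/4052922 = -4056781/4052922.

m = 0.452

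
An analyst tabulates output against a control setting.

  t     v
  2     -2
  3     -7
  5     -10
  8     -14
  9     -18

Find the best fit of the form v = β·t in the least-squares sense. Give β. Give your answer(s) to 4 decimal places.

β = -1.9071

AᵀA·[β]ᵀ = Aᵀv reads: 183·β = -349.
Hence β = -349 / 183 ≈ -1.9071.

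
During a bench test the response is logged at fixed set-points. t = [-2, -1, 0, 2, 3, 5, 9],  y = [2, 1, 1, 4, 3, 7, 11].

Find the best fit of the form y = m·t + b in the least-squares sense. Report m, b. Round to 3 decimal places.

Sums needed: Σt·t = 124, Σt = 16, Σ1 = 7.
Right-hand side: Σt·y = 146, Σy = 29.
Normal equations: [[124, 16]; [16, 7]]·[m, b]ᵀ = [146, 29]ᵀ.
Eliminating b: 7·(row 1) − 16·(row 2) gives 612·m = 7·146 − 16·29 = 558, so m = 31/34.
Then b = (29 − 16·(31/34))/7 = 35/17.

m = 0.912, b = 2.059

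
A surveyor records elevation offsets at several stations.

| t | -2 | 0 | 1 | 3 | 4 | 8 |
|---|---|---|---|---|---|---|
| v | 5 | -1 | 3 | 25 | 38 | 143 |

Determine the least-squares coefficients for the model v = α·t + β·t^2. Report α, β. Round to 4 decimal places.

Entries of XᵀX: Σt·t = 94, Σt·t^2 = 596, Σt^2·t^2 = 4450.
Right-hand side: Σt·v = 1364, Σt^2·v = 10008.
XᵀX·[α, β]ᵀ = Xᵀv becomes [[94, 596]; [596, 4450]]·[α, β]ᵀ = [1364, 10008]ᵀ.
Eliminating β: 4450·(row 1) − 596·(row 2) gives 63084·α = 4450·1364 − 596·10008 = 105032, so α = 26258/15771.
Then β = (10008 − 596·(26258/15771))/4450 = 31952/15771.

α = 1.6650, β = 2.0260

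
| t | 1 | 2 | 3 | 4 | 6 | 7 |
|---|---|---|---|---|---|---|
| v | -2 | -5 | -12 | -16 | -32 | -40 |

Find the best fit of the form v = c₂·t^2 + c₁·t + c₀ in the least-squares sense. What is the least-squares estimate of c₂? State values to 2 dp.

Compute the Gram sums: Σt^2·t^2 = 4051, Σt^2·t = 659, Σt^2 = 115, Σt·t = 115, Σt = 23, Σ1 = 6.
For Mᵀv: Σt^2·v = -3498, Σt·v = -584, Σv = -107.
Normal equations: [[4051, 659, 115]; [659, 115, 23]; [115, 23, 6]]·[c₂, c₁, c₀]ᵀ = [-3498, -584, -107]ᵀ.
Inverting the 3×3 Gram matrix, [c₂, c₁, c₀]ᵀ = [-389/840, -2279/840, 101/70]ᵀ.

c₂ = -0.46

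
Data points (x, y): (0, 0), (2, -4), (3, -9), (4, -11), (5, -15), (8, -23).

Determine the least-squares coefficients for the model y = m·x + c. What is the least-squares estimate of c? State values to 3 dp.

With design matrix A, AᵀA = [[118, 22]; [22, 6]] and Aᵀy = [-338, -62]ᵀ.
Determinant 118·6 − 22² = 224.
m = ((-338)·6 − 22·(-62))/224 = -83/28; c = (118·(-62) − 22·(-338))/224 = 15/28.

c = 0.536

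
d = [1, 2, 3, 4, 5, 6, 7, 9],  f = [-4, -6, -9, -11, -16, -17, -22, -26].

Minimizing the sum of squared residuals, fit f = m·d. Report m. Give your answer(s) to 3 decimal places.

The normal system XᵀX·[m]ᵀ = Xᵀf is [[221]]·[m]ᵀ = [-657]ᵀ.
Hence m = -657 / 221 ≈ -2.97285.

m = -2.973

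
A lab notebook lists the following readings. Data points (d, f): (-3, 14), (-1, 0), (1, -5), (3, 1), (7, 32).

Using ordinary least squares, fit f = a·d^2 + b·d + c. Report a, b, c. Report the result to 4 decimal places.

From the data, Σd^2·d^2 = 2565, Σd^2·d = 343, Σd^2 = 69, Σd·d = 69, Σd = 7, Σ1 = 5.
Right-hand side: Σd^2·f = 1698, Σd·f = 180, Σf = 42.
MᵀM·[a, b, c]ᵀ = Mᵀf becomes [[2565, 343, 69]; [343, 69, 7]; [69, 7, 5]]·[a, b, c]ᵀ = [1698, 180, 42]ᵀ.
Inverting the 3×3 Gram matrix, [a, b, c]ᵀ = [5679/5432, -447/194, -15219/5432]ᵀ.

a = 1.0455, b = -2.3041, c = -2.8017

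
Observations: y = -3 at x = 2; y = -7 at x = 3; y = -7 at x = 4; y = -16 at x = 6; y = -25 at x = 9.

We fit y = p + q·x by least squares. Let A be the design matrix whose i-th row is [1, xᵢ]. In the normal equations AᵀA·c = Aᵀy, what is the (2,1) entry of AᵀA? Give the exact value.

24

Row 2 ↔ basis x, column 1 ↔ basis 1, so (AᵀA)_{2,1} = Σᵢ x = (2)·(1) + (3)·(1) + (4)·(1) + (6)·(1) + (9)·(1) = 24.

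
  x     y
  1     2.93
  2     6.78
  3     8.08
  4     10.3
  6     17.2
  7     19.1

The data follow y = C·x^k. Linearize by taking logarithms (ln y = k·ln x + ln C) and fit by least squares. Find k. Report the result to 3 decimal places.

k = 0.938

Linearized form: ln y = k·ln x + ln C. From the 6 transformed points,
Over the data: Σln x = 6.9157, Σ(ln x)² = 10.6062, Σln y = 13.2051, Σln x·ln y = 17.6924.
Normal system: [[10.6062, 6.9157]; [6.9157, 6]]·[k, ln C]ᵀ = [17.6924, 13.2051]ᵀ.
Δ = 10.6062·6 − (6.9157)² = 15.8099; k = (17.6924·6 − 6.9157·13.2051)/15.8099 = 0.93810, ln C = (10.6062·13.2051 − 6.9157·17.6924)/15.8099 = 1.11958.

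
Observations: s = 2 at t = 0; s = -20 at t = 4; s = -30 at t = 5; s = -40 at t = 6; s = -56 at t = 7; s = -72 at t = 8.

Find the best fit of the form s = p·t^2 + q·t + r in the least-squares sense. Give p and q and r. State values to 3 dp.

p = -0.971, q = -1.423, r = 1.871

Setting ∂/∂p … = 0 gives: 8674·p + 1260·q + 190·r = -9862;  1260·p + 190·q + 30·r = -1438;  190·p + 30·q + 6·r = -216.
(Σt^2·t^2 = 8674, Σt^2·t = 1260, Σt^2 = 190, Σt·t = 190, Σt = 30, Σ1 = 6, Σt^2·s = -9862, Σt·s = -1438, Σs = -216.)
Solving the 3×3 system (Gaussian elimination) gives p = -135/139, q = -989/695, r = 260/139.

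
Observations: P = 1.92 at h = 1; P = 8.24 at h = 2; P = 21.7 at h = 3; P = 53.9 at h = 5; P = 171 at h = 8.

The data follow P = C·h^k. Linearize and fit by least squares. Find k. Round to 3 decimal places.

Let Y = ln P. Fitting Y = k·ln h + ln C by least squares:
Σln h = 5.4806, Σ(ln h)² = 8.6018, Σln P = 14.9674, Σln h·ln P = 21.9514.
Equations: 8.6018·k + 5.4806·ln C = 21.9514;  5.4806·k + 5·ln C = 14.9674.
Δ = 8.6018·5 − (5.4806)² = 12.9714; k = (21.9514·5 − 5.4806·14.9674)/12.9714 = 2.13748, ln C = (8.6018·14.9674 − 5.4806·21.9514)/12.9714 = 0.65054.

k = 2.137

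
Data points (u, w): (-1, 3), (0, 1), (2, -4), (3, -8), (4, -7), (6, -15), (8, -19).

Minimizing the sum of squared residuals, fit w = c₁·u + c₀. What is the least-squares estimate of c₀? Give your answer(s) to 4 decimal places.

c₀ = 0.7981

The normal system AᵀA·[c₁, c₀]ᵀ = Aᵀw is [[130, 22]; [22, 7]]·[c₁, c₀]ᵀ = [-305, -49]ᵀ.
Δ = 130·7 − 22² = 426.
c₁ = ((-305)·7 − 22·(-49))/426 = -1057/426; c₀ = (130·(-49) − 22·(-305))/426 = 170/213.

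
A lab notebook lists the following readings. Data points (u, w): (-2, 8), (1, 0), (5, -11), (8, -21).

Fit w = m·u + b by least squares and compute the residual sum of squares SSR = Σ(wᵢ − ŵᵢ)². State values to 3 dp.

SSR = 1.155

Setting ∂/∂m … = 0 gives: 94·m + 12·b = -239;  12·m + 4·b = -24.
Eliminating b: 4·(row 1) − 12·(row 2) gives 232·m = 4·(-239) − 12·(-24) = -668, so m = -167/58.
Then b = ((-24) − 12·(-167/58))/4 = 153/58.
Residuals: -23/58, 7/29, 22/29, -35/58; SSR = 67/58.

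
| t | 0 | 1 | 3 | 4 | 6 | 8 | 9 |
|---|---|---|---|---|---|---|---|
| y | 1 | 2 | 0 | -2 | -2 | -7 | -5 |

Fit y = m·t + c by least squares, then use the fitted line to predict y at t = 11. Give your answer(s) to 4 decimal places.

XᵀX·[m, c]ᵀ = Xᵀy reads: 207·m + 31·c = -119;  31·m + 7·c = -13.
(Σt·t = 207, Σt = 31, Σ1 = 7, Σt·y = -119, Σy = -13.)
Determinant 207·7 − 31² = 488.
m = ((-119)·7 − 31·(-13))/488 = -215/244; c = (207·(-13) − 31·(-119))/488 = 499/244.
At t = 11: ŷ = (-215/244)·(11) + (499/244)·(1) = -933/122.

ŷ = -7.6475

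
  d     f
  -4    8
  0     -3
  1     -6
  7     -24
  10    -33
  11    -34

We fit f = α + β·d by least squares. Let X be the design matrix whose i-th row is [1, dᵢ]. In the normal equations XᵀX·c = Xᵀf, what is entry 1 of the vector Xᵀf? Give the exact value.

Entry 1 ↔ basis 1, so (Xᵀf)_{1} = Σᵢ fᵢ = (1)·(8) + (1)·(-3) + (1)·(-6) + (1)·(-24) + (1)·(-33) + (1)·(-34) = -92.

-92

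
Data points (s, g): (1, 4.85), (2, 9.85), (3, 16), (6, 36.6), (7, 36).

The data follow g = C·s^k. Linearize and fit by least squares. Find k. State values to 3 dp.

Let Y = ln g. Fitting Y = k·ln s + ln C by least squares:
AᵀA = [[8.6844, 5.5294]; [5.5294, 5]], rhs = [18.0552, 13.8226]ᵀ  (here Σln s = 5.5294, Σ(ln s)² = 8.6844, Σln g = 13.8226, Σln s·ln g = 18.0552).
Solving (det = 12.8473): k = 1.07764, ln C = 1.57277.

k = 1.078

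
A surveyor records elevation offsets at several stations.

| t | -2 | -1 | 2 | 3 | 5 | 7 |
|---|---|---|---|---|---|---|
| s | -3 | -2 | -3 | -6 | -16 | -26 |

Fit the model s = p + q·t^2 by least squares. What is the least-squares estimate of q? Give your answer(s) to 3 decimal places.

Sums needed: Σ1 = 6, Σt^2 = 92, Σt^2·t^2 = 3140.
And Σs = -56, Σt^2·s = -1754.
AᵀA·[p, q]ᵀ = Aᵀs becomes [[6, 92]; [92, 3140]]·[p, q]ᵀ = [-56, -1754]ᵀ.
det = 6·3140 − 92² = 10376.
p = ((-56)·3140 − 92·(-1754))/10376 = -1809/1297; q = (6·(-1754) − 92·(-56))/10376 = -1343/2594.

q = -0.518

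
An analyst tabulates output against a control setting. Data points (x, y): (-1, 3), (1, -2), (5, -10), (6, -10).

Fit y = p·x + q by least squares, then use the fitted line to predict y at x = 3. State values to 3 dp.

The normal system AᵀA·[p, q]ᵀ = Aᵀy is [[63, 11]; [11, 4]]·[p, q]ᵀ = [-115, -19]ᵀ.
det = 63·4 − 11² = 131.
p = ((-115)·4 − 11·(-19))/131 = -251/131; q = (63·(-19) − 11·(-115))/131 = 68/131.
At x = 3: ŷ = (-251/131)·(3) + (68/131)·(1) = -685/131.

ŷ = -5.229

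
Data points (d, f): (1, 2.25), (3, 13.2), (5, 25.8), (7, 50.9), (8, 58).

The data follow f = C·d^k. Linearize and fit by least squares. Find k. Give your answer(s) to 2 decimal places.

Let Y = ln f. Fitting Y = k·ln d + ln C by least squares:
Σln d = 6.7334, Σ(ln d)² = 11.9079, Σln f = 14.6318, Σln d·ln f = 24.1565.
Normal system: [[11.9079, 6.7334]; [6.7334, 5]]·[k, ln C]ᵀ = [24.1565, 14.6318]ᵀ.
Δ = 11.9079·5 − (6.7334)² = 14.2007; k = (24.1565·5 − 6.7334·14.6318)/14.2007 = 1.56758, ln C = (11.9079·14.6318 − 6.7334·24.1565)/14.2007 = 0.81534.

k = 1.57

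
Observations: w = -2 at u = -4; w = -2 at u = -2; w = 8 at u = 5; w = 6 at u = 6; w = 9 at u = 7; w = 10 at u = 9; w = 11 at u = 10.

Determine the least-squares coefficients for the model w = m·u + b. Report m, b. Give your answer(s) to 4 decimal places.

m = 1.0008, b = 1.2821

The normal equations are: 311·m + 31·b = 351;  31·m + 7·b = 40.
Eliminating b: 7·(row 1) − 31·(row 2) gives 1216·m = 7·351 − 31·40 = 1217, so m = 1217/1216.
Then b = (40 − 31·(1217/1216))/7 = 1559/1216.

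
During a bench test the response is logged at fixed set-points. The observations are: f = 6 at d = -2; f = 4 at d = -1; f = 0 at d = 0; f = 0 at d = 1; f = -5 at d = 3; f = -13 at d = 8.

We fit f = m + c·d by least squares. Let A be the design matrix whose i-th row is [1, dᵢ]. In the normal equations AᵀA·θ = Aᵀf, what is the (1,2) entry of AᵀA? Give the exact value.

9

Row 1 ↔ basis 1, column 2 ↔ basis d, so (AᵀA)_{1,2} = Σᵢ d = (1)·(-2) + (1)·(-1) + (1)·(0) + (1)·(1) + (1)·(3) + (1)·(8) = 9.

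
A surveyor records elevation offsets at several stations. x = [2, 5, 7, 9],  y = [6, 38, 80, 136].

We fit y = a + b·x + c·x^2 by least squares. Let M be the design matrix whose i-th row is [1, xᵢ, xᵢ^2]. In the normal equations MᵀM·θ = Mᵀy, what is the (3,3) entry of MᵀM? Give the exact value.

Row 3 ↔ basis x^2, column 3 ↔ basis x^2, so (MᵀM)_{3,3} = Σᵢ (x^2)·(x^2) = (4)·(4) + (25)·(25) + (49)·(49) + (81)·(81) = 9603.

9603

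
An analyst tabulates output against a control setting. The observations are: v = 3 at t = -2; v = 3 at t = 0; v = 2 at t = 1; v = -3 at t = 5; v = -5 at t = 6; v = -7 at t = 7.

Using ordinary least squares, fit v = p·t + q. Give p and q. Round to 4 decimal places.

p = -1.1696, q = 2.1471

Normal-equation sums: Σt·t = 115, Σt = 17, Σ1 = 6.
Moment sums: Σt·v = -98, Σv = -7.
So XᵀX·[p, q]ᵀ = Xᵀv: [[115, 17]; [17, 6]]·[p, q]ᵀ = [-98, -7]ᵀ.
Determinant 115·6 − 17² = 401.
p = ((-98)·6 − 17·(-7))/401 = -469/401; q = (115·(-7) − 17·(-98))/401 = 861/401.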